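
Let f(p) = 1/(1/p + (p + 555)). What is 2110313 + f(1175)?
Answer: 4289740862238/2032751 ≈ 2.1103e+6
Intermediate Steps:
f(p) = 1/(555 + p + 1/p) (f(p) = 1/(1/p + (555 + p)) = 1/(555 + p + 1/p))
2110313 + f(1175) = 2110313 + 1175/(1 + 1175**2 + 555*1175) = 2110313 + 1175/(1 + 1380625 + 652125) = 2110313 + 1175/2032751 = 4289740862238/2032751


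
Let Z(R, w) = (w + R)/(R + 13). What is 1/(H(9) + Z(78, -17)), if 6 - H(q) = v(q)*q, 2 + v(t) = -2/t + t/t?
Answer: 91/1608 ≈ 0.056592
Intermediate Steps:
v(t) = -1 - 2/t (v(t) = -2 + (-2/t + t/t) = -2 + (-2/t + 1) = -2 + (1 - 2/t) = -1 - 2/t)
Z(R, w) = (R + w)/(13 + R)
H(q) = 8 + q (H(q) = 6 - (-2 - q)/q*q = 6 - (-2 - q) = 6 + (2 + q) = 8 + q)
1/(H(9) + Z(78, -17)) = 1/((8 + 9) + (78 - 17)/(13 + 78)) = 1/(17 + 61/91) = 1/(1608/91) = 91/1608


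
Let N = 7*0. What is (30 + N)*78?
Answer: 2340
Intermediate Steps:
N = 0
(30 + N)*78 = (30 + 0)*78 = 30*78 = 2340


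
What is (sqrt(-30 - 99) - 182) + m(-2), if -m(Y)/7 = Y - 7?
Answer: -119 + I*sqrt(129) ≈ -119.0 + 11.358*I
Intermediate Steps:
m(Y) = 49 - 7*Y (m(Y) = -7*(Y - 7) = -7*(-7 + Y) = 49 - 7*Y)
(sqrt(-30 - 99) - 182) + m(-2) = (sqrt(-30 - 99) - 182) + (49 - 7*(-2)) = (sqrt(-129) - 182) + (49 + 14) = (I*sqrt(129) - 182) + 63 = (-182 + I*sqrt(129)) + 63 = -119 + I*sqrt(129)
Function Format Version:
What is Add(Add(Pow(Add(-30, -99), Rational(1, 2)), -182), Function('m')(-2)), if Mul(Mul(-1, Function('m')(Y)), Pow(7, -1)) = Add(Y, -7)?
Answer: Add(-119, Mul(I, Pow(129, Rational(1, 2)))) ≈ Add(-119.00, Mul(11.358, I))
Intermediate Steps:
Function('m')(Y) = Add(49, Mul(-7, Y)) (Function('m')(Y) = Mul(-7, Add(Y, -7)) = Mul(-7, Add(-7, Y)) = Add(49, Mul(-7, Y)))
Add(Add(Pow(Add(-30, -99), Rational(1, 2)), -182), Function('m')(-2)) = Add(Add(Pow(Add(-30, -99), Rational(1, 2)), -182), Add(49, Mul(-7, -2))) = Add(Add(Pow(-129, Rational(1, 2)), -182), Add(49, 14)) = Add(Add(Mul(I, Pow(129, Rational(1, 2))), -182), 63) = Add(Add(-182, Mul(I, Pow(129, Rational(1, 2)))), 63) = Add(-119, Mul(I, Pow(129, Rational(1, 2))))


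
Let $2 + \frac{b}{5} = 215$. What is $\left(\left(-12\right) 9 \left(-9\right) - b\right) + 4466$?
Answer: $4373$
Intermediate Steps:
$b = 1065$ ($b = -10 + 5 \cdot 215 = -10 + 1075 = 1065$)
$\left(\left(-12\right) 9 \left(-9\right) - b\right) + 4466 = \left(\left(-12\right) 9 \left(-9\right) - 1065\right) + 4466 = \left(\left(-108\right) \left(-9\right) - 1065\right) + 4466 = \left(972 - 1065\right) + 4466 = -93 + 4466 = 4373$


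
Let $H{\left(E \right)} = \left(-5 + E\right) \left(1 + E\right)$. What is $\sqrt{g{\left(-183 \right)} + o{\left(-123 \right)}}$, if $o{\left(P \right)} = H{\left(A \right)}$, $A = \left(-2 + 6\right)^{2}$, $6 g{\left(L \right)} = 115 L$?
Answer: $\frac{i \sqrt{13282}}{2} \approx 57.624 i$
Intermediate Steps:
$g{\left(L \right)} = \frac{115 L}{6}$
$A = 16$ ($A = 4^{2} = 16$)
$H{\left(E \right)} = \left(1 + E\right) \left(-5 + E\right)$
$o{\left(P \right)} = 187$ ($o{\left(P \right)} = -5 + 16^{2} - 64 = -5 + 256 - 64 = 187$)
$\sqrt{g{\left(-183 \right)} + o{\left(-123 \right)}} = \sqrt{\frac{115}{6} \left(-183\right) + 187} = \sqrt{- \frac{7015}{2} + 187} = \sqrt{- \frac{6641}{2}} = \frac{i \sqrt{13282}}{2}$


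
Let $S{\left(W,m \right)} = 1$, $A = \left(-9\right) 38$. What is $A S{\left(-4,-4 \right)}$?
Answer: $-342$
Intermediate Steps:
$A = -342$
$A S{\left(-4,-4 \right)} = \left(-342\right) 1 = -342$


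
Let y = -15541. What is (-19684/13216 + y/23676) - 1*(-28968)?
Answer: 80923876529/2793768 ≈ 28966.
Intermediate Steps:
(-19684/13216 + y/23676) - 1*(-28968) = (-19684/13216 - 15541/23676) - 1*(-28968) = (-19684*1/13216 - 15541*1/23676) + 28968 = (-703/472 - 15541/23676) + 28968 = -5994895/2793768 + 28968 = 80923876529/2793768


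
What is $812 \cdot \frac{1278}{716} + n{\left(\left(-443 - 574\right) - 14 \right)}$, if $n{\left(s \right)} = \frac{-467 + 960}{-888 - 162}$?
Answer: $\frac{272317453}{187950} \approx 1448.9$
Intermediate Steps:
$n{\left(s \right)} = - \frac{493}{1050}$ ($n{\left(s \right)} = \frac{493}{-1050} = 493 \left(- \frac{1}{1050}\right) = - \frac{493}{1050}$)
$812 \cdot \frac{1278}{716} + n{\left(\left(-443 - 574\right) - 14 \right)} = 812 \cdot \frac{1278}{716} - \frac{493}{1050} = 812 \cdot 1278 \cdot \frac{1}{716} - \frac{493}{1050} = 812 \cdot \frac{639}{358} - \frac{493}{1050} = \frac{259434}{179} - \frac{493}{1050} = \frac{272317453}{187950}$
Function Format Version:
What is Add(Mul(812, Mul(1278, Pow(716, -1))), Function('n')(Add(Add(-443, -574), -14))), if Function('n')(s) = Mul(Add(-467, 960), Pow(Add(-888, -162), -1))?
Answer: Rational(272317453, 187950) ≈ 1448.9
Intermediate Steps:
Function('n')(s) = Rational(-493, 1050) (Function('n')(s) = Mul(493, Pow(-1050, -1)) = Mul(493, Rational(-1, 1050)) = Rational(-493, 1050))
Add(Mul(812, Mul(1278, Pow(716, -1))), Function('n')(Add(Add(-443, -574), -14))) = Add(Mul(812, Mul(1278, Pow(716, -1))), Rational(-493, 1050)) = Add(Mul(812, Mul(1278, Rational(1, 716))), Rational(-493, 1050)) = Add(Mul(812, Rational(639, 358)), Rational(-493, 1050)) = Add(Rational(259434, 179), Rational(-493, 1050)) = Rational(272317453, 187950)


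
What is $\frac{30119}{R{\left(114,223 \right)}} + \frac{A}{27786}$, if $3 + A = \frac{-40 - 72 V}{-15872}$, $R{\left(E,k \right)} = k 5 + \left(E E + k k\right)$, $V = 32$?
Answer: $\frac{17291891801}{36659736960} \approx 0.47169$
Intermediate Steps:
$R{\left(E,k \right)} = E^{2} + k^{2} + 5 k$ ($R{\left(E,k \right)} = 5 k + \left(E^{2} + k^{2}\right) = E^{2} + k^{2} + 5 k$)
$A = - \frac{5659}{1984}$ ($A = -3 + \frac{-40 - 2304}{-15872} = -3 + \left(-40 - 2304\right) \left(- \frac{1}{15872}\right) = -3 - - \frac{293}{1984} = -3 + \frac{293}{1984} = - \frac{5659}{1984} \approx -2.8523$)
$\frac{30119}{R{\left(114,223 \right)}} + \frac{A}{27786} = \frac{30119}{114^{2} + 223^{2} + 5 \cdot 223} - \frac{5659}{1984 \cdot 27786} = \frac{30119}{12996 + 49729 + 1115} - \frac{5659}{55127424} = \frac{30119}{63840} - \frac{5659}{55127424} = \frac{17291891801}{36659736960}$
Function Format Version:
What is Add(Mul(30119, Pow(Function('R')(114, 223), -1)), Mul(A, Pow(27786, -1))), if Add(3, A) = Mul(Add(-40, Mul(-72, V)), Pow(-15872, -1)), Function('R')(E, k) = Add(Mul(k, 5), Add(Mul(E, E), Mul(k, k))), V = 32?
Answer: Rational(17291891801, 36659736960) ≈ 0.47169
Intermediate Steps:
Function('R')(E, k) = Add(Pow(E, 2), Pow(k, 2), Mul(5, k)) (Function('R')(E, k) = Add(Mul(5, k), Add(Pow(E, 2), Pow(k, 2))) = Add(Pow(E, 2), Pow(k, 2), Mul(5, k)))
A = Rational(-5659, 1984) (A = Add(-3, Mul(Add(-40, Mul(-72, 32)), Pow(-15872, -1))) = Add(-3, Mul(Add(-40, -2304), Rational(-1, 15872))) = Add(-3, Mul(-2344, Rational(-1, 15872))) = Add(-3, Rational(293, 1984)) = Rational(-5659, 1984) ≈ -2.8523)
Add(Mul(30119, Pow(Function('R')(114, 223), -1)), Mul(A, Pow(27786, -1))) = Add(Mul(30119, Pow(Add(Pow(114, 2), Pow(223, 2), Mul(5, 223)), -1)), Mul(Rational(-5659, 1984), Pow(27786, -1))) = Add(Mul(30119, Pow(Add(12996, 49729, 1115), -1)), Mul(Rational(-5659, 1984), Rational(1, 27786))) = Add(Mul(30119, Pow(63840, -1)), Rational(-5659, 55127424)) = Add(Mul(30119, Rational(1, 63840)), Rational(-5659, 55127424)) = Add(Rational(30119, 63840), Rational(-5659, 55127424)) = Rational(17291891801, 36659736960)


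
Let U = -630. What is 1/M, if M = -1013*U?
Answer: 1/638190 ≈ 1.5669e-6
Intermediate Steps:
M = 638190 (M = -1013*(-630) = 638190)
1/M = 1/638190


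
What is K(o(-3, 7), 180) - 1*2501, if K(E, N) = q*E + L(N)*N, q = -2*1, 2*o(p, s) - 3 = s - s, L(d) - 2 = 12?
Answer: 16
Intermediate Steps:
L(d) = 14 (L(d) = 2 + 12 = 14)
o(p, s) = 3/2 (o(p, s) = 3/2 + (s - s)/2 = 3/2 + (½)*0 = 3/2 + 0 = 3/2)
q = -2
K(E, N) = -2*E + 14*N
K(o(-3, 7), 180) - 1*2501 = (-2*3/2 + 14*180) - 1*2501 = (-3 + 2520) - 2501 = 2517 - 2501 = 16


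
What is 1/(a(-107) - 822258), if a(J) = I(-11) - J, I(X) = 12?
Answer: -1/822139 ≈ -1.2163e-6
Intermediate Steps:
a(J) = 12 - J
1/(a(-107) - 822258) = 1/((12 - 1*(-107)) - 822258) = 1/((12 + 107) - 822258) = 1/(119 - 822258) = 1/(-822139) = -1/822139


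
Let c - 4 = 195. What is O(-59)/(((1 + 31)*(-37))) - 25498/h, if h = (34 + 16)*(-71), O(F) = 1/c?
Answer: 3003866609/418218400 ≈ 7.1825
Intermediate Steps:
c = 199 (c = 4 + 195 = 199)
O(F) = 1/199
h = -3550 (h = 50*(-71) = -3550)
O(-59)/(((1 + 31)*(-37))) - 25498/h = 1/(199*(((1 + 31)*(-37)))) - 25498/(-3550) = 1/(199*((32*(-37)))) - 25498*(-1/3550) = (1/199)/(-1184) + 12749/1775 = (1/199)*(-1/1184) + 12749/1775 = -1/235616 + 12749/1775 = 3003866609/418218400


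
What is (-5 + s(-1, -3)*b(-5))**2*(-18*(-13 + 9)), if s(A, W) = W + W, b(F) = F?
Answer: 45000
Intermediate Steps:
s(A, W) = 2*W
(-5 + s(-1, -3)*b(-5))**2*(-18*(-13 + 9)) = (-5 + (2*(-3))*(-5))**2*(-18*(-13 + 9)) = (-5 - 6*(-5))**2*(-18*(-4)) = (-5 + 30)**2*72 = 25**2*72 = 625*72 = 45000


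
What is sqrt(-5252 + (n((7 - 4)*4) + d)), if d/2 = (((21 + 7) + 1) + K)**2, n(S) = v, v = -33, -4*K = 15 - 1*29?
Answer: 3*I*sqrt(1410)/2 ≈ 56.325*I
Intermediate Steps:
K = 7/2 (K = -(15 - 1*29)/4 = -(15 - 29)/4 = -1/4*(-14) = 7/2 ≈ 3.5000)
n(S) = -33
d = 4225/2 (d = 2*(((21 + 7) + 1) + 7/2)**2 = 2*((28 + 1) + 7/2)**2 = 2*(29 + 7/2)**2 = 2*(65/2)**2 = 2*(4225/4) = 4225/2 ≈ 2112.5)
sqrt(-5252 + (n((7 - 4)*4) + d)) = sqrt(-5252 + (-33 + 4225/2)) = sqrt(-5252 + 4159/2) = sqrt(-6345/2) = 3*I*sqrt(1410)/2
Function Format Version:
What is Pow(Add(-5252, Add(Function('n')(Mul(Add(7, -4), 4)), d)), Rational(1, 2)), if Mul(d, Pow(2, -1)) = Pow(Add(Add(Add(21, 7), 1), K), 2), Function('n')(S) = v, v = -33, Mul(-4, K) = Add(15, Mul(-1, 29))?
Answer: Mul(Rational(3, 2), I, Pow(1410, Rational(1, 2))) ≈ Mul(56.325, I)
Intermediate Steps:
K = Rational(7, 2) (K = Mul(Rational(-1, 4), Add(15, Mul(-1, 29))) = Mul(Rational(-1, 4), Add(15, -29)) = Mul(Rational(-1, 4), -14) = Rational(7, 2) ≈ 3.5000)
Function('n')(S) = -33
d = Rational(4225, 2) (d = Mul(2, Pow(Add(Add(Add(21, 7), 1), Rational(7, 2)), 2)) = Mul(2, Pow(Add(Add(28, 1), Rational(7, 2)), 2)) = Mul(2, Pow(Add(29, Rational(7, 2)), 2)) = Mul(2, Pow(Rational(65, 2), 2)) = Mul(2, Rational(4225, 4)) = Rational(4225, 2) ≈ 2112.5)
Pow(Add(-5252, Add(Function('n')(Mul(Add(7, -4), 4)), d)), Rational(1, 2)) = Pow(Add(-5252, Add(-33, Rational(4225, 2))), Rational(1, 2)) = Pow(Add(-5252, Rational(4159, 2)), Rational(1, 2)) = Pow(Rational(-6345, 2), Rational(1, 2)) = Mul(Rational(3, 2), I, Pow(1410, Rational(1, 2)))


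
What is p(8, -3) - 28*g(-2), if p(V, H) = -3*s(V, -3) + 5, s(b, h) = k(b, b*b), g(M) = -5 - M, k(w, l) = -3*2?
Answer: 107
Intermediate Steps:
k(w, l) = -6
s(b, h) = -6
p(V, H) = 23 (p(V, H) = -3*(-6) + 5 = 18 + 5 = 23)
p(8, -3) - 28*g(-2) = 23 - 28*(-5 - 1*(-2)) = 23 - 28*(-5 + 2) = 23 - 28*(-3) = 23 + 84 = 107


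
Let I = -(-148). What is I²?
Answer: 21904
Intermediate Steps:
I = 148 (I = -37*(-4) = 148)
I² = 148² = 21904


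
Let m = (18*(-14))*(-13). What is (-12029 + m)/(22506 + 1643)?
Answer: -8753/24149 ≈ -0.36246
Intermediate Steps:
m = 3276 (m = -252*(-13) = 3276)
(-12029 + m)/(22506 + 1643) = (-12029 + 3276)/(22506 + 1643) = -8753/24149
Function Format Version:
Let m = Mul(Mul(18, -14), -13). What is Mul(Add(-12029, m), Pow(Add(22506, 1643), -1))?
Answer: Rational(-8753, 24149) ≈ -0.36246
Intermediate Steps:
m = 3276 (m = Mul(-252, -13) = 3276)
Mul(Add(-12029, m), Pow(Add(22506, 1643), -1)) = Mul(Add(-12029, 3276), Pow(Add(22506, 1643), -1)) = Mul(-8753, Pow(24149, -1)) = Mul(-8753, Rational(1, 24149)) = Rational(-8753, 24149)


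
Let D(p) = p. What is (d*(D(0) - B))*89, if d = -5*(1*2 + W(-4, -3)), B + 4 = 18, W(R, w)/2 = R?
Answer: -37380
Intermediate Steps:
W(R, w) = 2*R
B = 14 (B = -4 + 18 = 14)
d = 30 (d = -5*(1*2 + 2*(-4)) = -5*(2 - 8) = -5*(-6) = 30)
(d*(D(0) - B))*89 = (30*(0 - 1*14))*89 = (30*(0 - 14))*89 = (30*(-14))*89 = -420*89 = -37380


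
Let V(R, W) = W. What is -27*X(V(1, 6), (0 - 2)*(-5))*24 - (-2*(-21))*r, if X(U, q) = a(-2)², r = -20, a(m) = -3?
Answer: -4992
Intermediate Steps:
X(U, q) = 9 (X(U, q) = (-3)² = 9)
-27*X(V(1, 6), (0 - 2)*(-5))*24 - (-2*(-21))*r = -27*9*24 - (-2*(-21))*(-20) = -243*24 - 42*(-20) = -5832 - 1*(-840) = -5832 + 840 = -4992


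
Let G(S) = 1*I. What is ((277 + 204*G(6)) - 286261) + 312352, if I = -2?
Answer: 25960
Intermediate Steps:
G(S) = -2 (G(S) = 1*(-2) = -2)
((277 + 204*G(6)) - 286261) + 312352 = ((277 + 204*(-2)) - 286261) + 312352 = ((277 - 408) - 286261) + 312352 = (-131 - 286261) + 312352 = -286392 + 312352 = 25960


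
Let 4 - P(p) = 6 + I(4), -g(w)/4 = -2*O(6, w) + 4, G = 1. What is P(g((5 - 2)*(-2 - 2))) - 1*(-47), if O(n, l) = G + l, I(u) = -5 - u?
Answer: 54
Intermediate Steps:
O(n, l) = 1 + l
g(w) = -8 + 8*w (g(w) = -4*(-2*(1 + w) + 4) = -4*((-2 - 2*w) + 4) = -4*(2 - 2*w) = -8 + 8*w)
P(p) = 7 (P(p) = 4 - (6 + (-5 - 1*4)) = 4 - (6 + (-5 - 4)) = 4 - (6 - 9) = 4 - 1*(-3) = 4 + 3 = 7)
P(g((5 - 2)*(-2 - 2))) - 1*(-47) = 7 - 1*(-47) = 7 + 47 = 54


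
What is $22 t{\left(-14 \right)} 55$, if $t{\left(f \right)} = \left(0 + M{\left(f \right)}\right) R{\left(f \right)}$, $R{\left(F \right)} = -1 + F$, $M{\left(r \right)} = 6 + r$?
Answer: $145200$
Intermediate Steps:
$t{\left(f \right)} = \left(-1 + f\right) \left(6 + f\right)$ ($t{\left(f \right)} = \left(0 + \left(6 + f\right)\right) \left(-1 + f\right) = \left(6 + f\right) \left(-1 + f\right) = \left(-1 + f\right) \left(6 + f\right)$)
$22 t{\left(-14 \right)} 55 = 22 \left(-1 - 14\right) \left(6 - 14\right) 55 = 22 \left(\left(-15\right) \left(-8\right)\right) 55 = 22 \cdot 120 \cdot 55 = 2640 \cdot 55 = 145200$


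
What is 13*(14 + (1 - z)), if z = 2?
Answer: 169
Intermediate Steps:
13*(14 + (1 - z)) = 13*(14 + (1 - 1*2)) = 13*(14 + (1 - 2)) = 13*(14 - 1) = 13*13 = 169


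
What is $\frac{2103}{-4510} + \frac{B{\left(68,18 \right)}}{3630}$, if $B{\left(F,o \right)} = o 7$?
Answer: $- \frac{21411}{49610} \approx -0.43159$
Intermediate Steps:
$B{\left(F,o \right)} = 7 o$
$\frac{2103}{-4510} + \frac{B{\left(68,18 \right)}}{3630} = \frac{2103}{-4510} + \frac{7 \cdot 18}{3630} = 2103 \left(- \frac{1}{4510}\right) + 126 \cdot \frac{1}{3630} = - \frac{2103}{4510} + \frac{21}{605} = - \frac{21411}{49610}$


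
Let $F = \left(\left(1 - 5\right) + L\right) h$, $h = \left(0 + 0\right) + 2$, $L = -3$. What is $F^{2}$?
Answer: $196$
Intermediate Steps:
$h = 2$ ($h = 0 + 2 = 2$)
$F = -14$ ($F = \left(\left(1 - 5\right) - 3\right) 2 = \left(-4 - 3\right) 2 = \left(-7\right) 2 = -14$)
$F^{2} = \left(-14\right)^{2} = 196$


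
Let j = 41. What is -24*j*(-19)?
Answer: 18696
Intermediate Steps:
-24*j*(-19) = -24*41*(-19) = -984*(-19) = 18696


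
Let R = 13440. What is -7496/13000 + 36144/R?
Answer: 192253/91000 ≈ 2.1127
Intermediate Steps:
-7496/13000 + 36144/R = -7496/13000 + 36144/13440 = -7496*1/13000 + 36144*(1/13440) = -937/1625 + 753/280 = 192253/91000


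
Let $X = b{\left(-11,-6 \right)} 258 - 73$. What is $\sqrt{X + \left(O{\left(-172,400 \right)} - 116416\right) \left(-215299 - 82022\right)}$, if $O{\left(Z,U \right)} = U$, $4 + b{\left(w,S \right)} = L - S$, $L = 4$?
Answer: $\sqrt{34493994611} \approx 1.8573 \cdot 10^{5}$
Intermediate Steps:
$b{\left(w,S \right)} = - S$ ($b{\left(w,S \right)} = -4 - \left(-4 + S\right) = - S$)
$X = 1475$ ($X = \left(-1\right) \left(-6\right) 258 - 73 = 6 \cdot 258 - 73 = 1548 - 73 = 1475$)
$\sqrt{X + \left(O{\left(-172,400 \right)} - 116416\right) \left(-215299 - 82022\right)} = \sqrt{1475 + \left(400 - 116416\right) \left(-215299 - 82022\right)} = \sqrt{1475 - -34493993136} = \sqrt{1475 + 34493993136} = \sqrt{34493994611}$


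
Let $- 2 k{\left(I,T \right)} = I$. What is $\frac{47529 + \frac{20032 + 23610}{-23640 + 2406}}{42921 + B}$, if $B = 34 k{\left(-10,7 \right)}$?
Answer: $\frac{504593572}{457497147} \approx 1.1029$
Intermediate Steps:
$k{\left(I,T \right)} = - \frac{I}{2}$
$B = 170$ ($B = 34 \left(\left(- \frac{1}{2}\right) \left(-10\right)\right) = 34 \cdot 5 = 170$)
$\frac{47529 + \frac{20032 + 23610}{-23640 + 2406}}{42921 + B} = \frac{47529 + \frac{20032 + 23610}{-23640 + 2406}}{42921 + 170} = \frac{47529 + \frac{43642}{-21234}}{43091} = \left(47529 + 43642 \left(- \frac{1}{21234}\right)\right) \frac{1}{43091} = \left(47529 - \frac{21821}{10617}\right) \frac{1}{43091} = \frac{504593572}{10617} \cdot \frac{1}{43091} = \frac{504593572}{457497147}$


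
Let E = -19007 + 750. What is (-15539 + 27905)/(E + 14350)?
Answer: -12366/3907 ≈ -3.1651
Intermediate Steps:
E = -18257
(-15539 + 27905)/(E + 14350) = (-15539 + 27905)/(-18257 + 14350) = 12366/(-3907) = 12366*(-1/3907) = -12366/3907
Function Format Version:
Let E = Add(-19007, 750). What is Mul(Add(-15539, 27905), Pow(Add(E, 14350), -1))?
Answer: Rational(-12366, 3907) ≈ -3.1651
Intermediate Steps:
E = -18257
Mul(Add(-15539, 27905), Pow(Add(E, 14350), -1)) = Mul(Add(-15539, 27905), Pow(Add(-18257, 14350), -1)) = Mul(12366, Pow(-3907, -1)) = Mul(12366, Rational(-1, 3907)) = Rational(-12366, 3907)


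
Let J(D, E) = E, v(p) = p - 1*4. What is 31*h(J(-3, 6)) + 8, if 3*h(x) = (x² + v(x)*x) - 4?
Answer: 1388/3 ≈ 462.67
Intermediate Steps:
v(p) = -4 + p (v(p) = p - 4 = -4 + p)
h(x) = -4/3 + x²/3 + x*(-4 + x)/3 (h(x) = ((x² + (-4 + x)*x) - 4)/3 = ((x² + x*(-4 + x)) - 4)/3 = (-4 + x² + x*(-4 + x))/3 = -4/3 + x²/3 + x*(-4 + x)/3)
31*h(J(-3, 6)) + 8 = 31*(-4/3 + (⅓)*6² + (⅓)*6*(-4 + 6)) + 8 = 31*(-4/3 + (⅓)*36 + (⅓)*6*2) + 8 = 31*(-4/3 + 12 + 4) + 8 = 31*(44/3) + 8 = 1364/3 + 8 = 1388/3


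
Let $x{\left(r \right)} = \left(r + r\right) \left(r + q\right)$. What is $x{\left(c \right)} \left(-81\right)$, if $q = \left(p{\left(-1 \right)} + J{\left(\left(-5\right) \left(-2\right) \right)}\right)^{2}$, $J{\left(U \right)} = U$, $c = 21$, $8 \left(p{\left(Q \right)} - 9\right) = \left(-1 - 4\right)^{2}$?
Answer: $- \frac{55576773}{32} \approx -1.7368 \cdot 10^{6}$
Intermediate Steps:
$p{\left(Q \right)} = \frac{97}{8}$ ($p{\left(Q \right)} = 9 + \frac{\left(-1 - 4\right)^{2}}{8} = 9 + \frac{\left(-5\right)^{2}}{8} = 9 + \frac{1}{8} \cdot 25 = 9 + \frac{25}{8} = \frac{97}{8}$)
$q = \frac{31329}{64}$ ($q = \left(\frac{97}{8} - -10\right)^{2} = \left(\frac{97}{8} + 10\right)^{2} = \left(\frac{177}{8}\right)^{2} = \frac{31329}{64} \approx 489.52$)
$x{\left(r \right)} = 2 r \left(\frac{31329}{64} + r\right)$ ($x{\left(r \right)} = \left(r + r\right) \left(r + \frac{31329}{64}\right) = 2 r \left(\frac{31329}{64} + r\right)$)
$x{\left(c \right)} \left(-81\right) = \frac{1}{32} \cdot 21 \left(31329 + 64 \cdot 21\right) \left(-81\right) = \frac{1}{32} \cdot 21 \left(31329 + 1344\right) \left(-81\right) = \frac{1}{32} \cdot 21 \cdot 32673 \left(-81\right) = \frac{686133}{32} \left(-81\right) = - \frac{55576773}{32}$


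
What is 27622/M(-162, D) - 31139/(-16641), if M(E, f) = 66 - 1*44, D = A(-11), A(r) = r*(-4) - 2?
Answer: 230171380/183051 ≈ 1257.4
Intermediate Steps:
A(r) = -2 - 4*r (A(r) = -4*r - 2 = -2 - 4*r)
D = 42 (D = -2 - 4*(-11) = -2 + 44 = 42)
M(E, f) = 22 (M(E, f) = 66 - 44 = 22)
27622/M(-162, D) - 31139/(-16641) = 27622/22 - 31139/(-16641) = 27622*(1/22) - 31139*(-1/16641) = 13811/11 + 31139/16641 = 230171380/183051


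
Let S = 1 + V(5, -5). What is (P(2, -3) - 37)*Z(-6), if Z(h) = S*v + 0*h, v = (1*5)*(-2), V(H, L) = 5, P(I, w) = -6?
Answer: 2580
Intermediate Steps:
v = -10 (v = 5*(-2) = -10)
S = 6 (S = 1 + 5 = 6)
Z(h) = -60 (Z(h) = 6*(-10) + 0*h = -60 + 0 = -60)
(P(2, -3) - 37)*Z(-6) = (-6 - 37)*(-60) = -43*(-60) = 2580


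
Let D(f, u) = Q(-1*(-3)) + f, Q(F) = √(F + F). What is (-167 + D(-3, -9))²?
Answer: (170 - √6)² ≈ 28073.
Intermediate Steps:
Q(F) = √2*√F (Q(F) = √(2*F) = √2*√F)
D(f, u) = f + √6 (D(f, u) = √2*√(-1*(-3)) + f = √2*√3 + f = √6 + f = f + √6)
(-167 + D(-3, -9))² = (-167 + (-3 + √6))² = (-170 + √6)²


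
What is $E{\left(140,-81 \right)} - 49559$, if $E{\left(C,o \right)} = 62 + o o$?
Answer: $-42936$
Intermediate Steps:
$E{\left(C,o \right)} = 62 + o^{2}$
$E{\left(140,-81 \right)} - 49559 = \left(62 + \left(-81\right)^{2}\right) - 49559 = \left(62 + 6561\right) - 49559 = 6623 - 49559 = -42936$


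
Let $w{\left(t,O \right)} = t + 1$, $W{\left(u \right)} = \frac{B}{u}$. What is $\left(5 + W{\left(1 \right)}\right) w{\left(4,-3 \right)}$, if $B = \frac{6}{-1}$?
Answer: $-5$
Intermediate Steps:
$B = -6$ ($B = 6 \left(-1\right) = -6$)
$W{\left(u \right)} = - \frac{6}{u}$
$w{\left(t,O \right)} = 1 + t$
$\left(5 + W{\left(1 \right)}\right) w{\left(4,-3 \right)} = \left(5 - \frac{6}{1}\right) \left(1 + 4\right) = \left(5 - 6\right) 5 = \left(-1\right) 5 = -5$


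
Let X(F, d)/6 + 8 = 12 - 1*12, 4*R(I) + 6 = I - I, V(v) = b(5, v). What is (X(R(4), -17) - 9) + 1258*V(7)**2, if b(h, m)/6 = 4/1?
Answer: 724551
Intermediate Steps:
b(h, m) = 24 (b(h, m) = 6*(4/1) = 6*(4*1) = 6*4 = 24)
V(v) = 24
R(I) = -3/2 (R(I) = -3/2 + (I - I)/4 = -3/2 + (1/4)*0 = -3/2 + 0 = -3/2)
X(F, d) = -48 (X(F, d) = -48 + 6*(12 - 1*12) = -48 + 6*(12 - 12) = -48 + 6*0 = -48 + 0 = -48)
(X(R(4), -17) - 9) + 1258*V(7)**2 = (-48 - 9) + 1258*24**2 = -57 + 1258*576 = -57 + 724608 = 724551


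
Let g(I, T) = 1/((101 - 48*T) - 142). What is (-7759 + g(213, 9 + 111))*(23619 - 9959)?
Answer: -614836053600/5801 ≈ -1.0599e+8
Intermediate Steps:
g(I, T) = 1/(-41 - 48*T) (g(I, T) = 1/((101 - 48*T) - 142) = 1/(-41 - 48*T))
(-7759 + g(213, 9 + 111))*(23619 - 9959) = (-7759 - 1/(41 + 48*(9 + 111)))*(23619 - 9959) = (-7759 - 1/(41 + 48*120))*13660 = (-7759 - 1/(41 + 5760))*13660 = (-7759 - 1/5801)*13660 = -45009960/5801*13660 = -614836053600/5801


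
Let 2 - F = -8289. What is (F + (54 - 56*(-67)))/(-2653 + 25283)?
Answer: 12097/22630 ≈ 0.53456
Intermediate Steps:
F = 8291 (F = 2 - 1*(-8289) = 2 + 8289 = 8291)
(F + (54 - 56*(-67)))/(-2653 + 25283) = (8291 + (54 - 56*(-67)))/(-2653 + 25283) = (8291 + (54 + 3752))/22630 = (8291 + 3806)*(1/22630) = 12097*(1/22630) = 12097/22630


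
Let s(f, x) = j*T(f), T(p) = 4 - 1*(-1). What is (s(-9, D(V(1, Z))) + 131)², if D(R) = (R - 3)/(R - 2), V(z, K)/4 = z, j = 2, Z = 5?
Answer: 19881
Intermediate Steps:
T(p) = 5 (T(p) = 4 + 1 = 5)
V(z, K) = 4*z
D(R) = (-3 + R)/(-2 + R)
s(f, x) = 10 (s(f, x) = 2*5 = 10)
(s(-9, D(V(1, Z))) + 131)² = (10 + 131)² = 141² = 19881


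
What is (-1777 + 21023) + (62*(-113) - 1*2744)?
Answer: 9496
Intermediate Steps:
(-1777 + 21023) + (62*(-113) - 1*2744) = 19246 + (-7006 - 2744) = 19246 - 9750 = 9496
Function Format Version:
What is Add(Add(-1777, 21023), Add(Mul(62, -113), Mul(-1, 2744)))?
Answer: 9496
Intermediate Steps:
Add(Add(-1777, 21023), Add(Mul(62, -113), Mul(-1, 2744))) = Add(19246, Add(-7006, -2744)) = Add(19246, -9750) = 9496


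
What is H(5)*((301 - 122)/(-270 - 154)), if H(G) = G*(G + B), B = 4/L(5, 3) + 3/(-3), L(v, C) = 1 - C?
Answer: -895/212 ≈ -4.2217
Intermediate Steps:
B = -3 (B = 4/(1 - 1*3) + 3/(-3) = 4/(1 - 3) + 3*(-⅓) = 4/(-2) - 1 = 4*(-½) - 1 = -2 - 1 = -3)
H(G) = G*(-3 + G) (H(G) = G*(G - 3) = G*(-3 + G))
H(5)*((301 - 122)/(-270 - 154)) = (5*(-3 + 5))*((301 - 122)/(-270 - 154)) = (5*2)*(179/(-424)) = 10*(179*(-1/424)) = 10*(-179/424) = -895/212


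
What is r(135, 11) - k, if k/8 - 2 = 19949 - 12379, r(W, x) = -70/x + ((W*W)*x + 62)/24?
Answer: -13787837/264 ≈ -52227.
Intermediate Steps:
r(W, x) = 31/12 - 70/x + x*W**2/24 (r(W, x) = -70/x + (W**2*x + 62)*(1/24) = -70/x + (x*W**2 + 62)*(1/24) = -70/x + (62 + x*W**2)*(1/24) = -70/x + (31/12 + x*W**2/24) = 31/12 - 70/x + x*W**2/24)
k = 60576 (k = 16 + 8*(19949 - 12379) = 16 + 8*7570 = 16 + 60560 = 60576)
r(135, 11) - k = (1/24)*(-1680 + 11*(62 + 11*135**2))/11 - 1*60576 = (1/24)*(1/11)*(-1680 + 11*(62 + 11*18225)) - 60576 = (1/24)*(1/11)*(-1680 + 11*(62 + 200475)) - 60576 = (1/24)*(1/11)*(-1680 + 11*200537) - 60576 = (1/24)*(1/11)*(-1680 + 2205907) - 60576 = (1/24)*(1/11)*2204227 - 60576 = 2204227/264 - 60576 = -13787837/264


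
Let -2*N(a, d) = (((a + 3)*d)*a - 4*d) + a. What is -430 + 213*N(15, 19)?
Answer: -1080557/2 ≈ -5.4028e+5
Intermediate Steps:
N(a, d) = 2*d - a/2 - a*d*(3 + a)/2 (N(a, d) = -((((a + 3)*d)*a - 4*d) + a)/2 = -((((3 + a)*d)*a - 4*d) + a)/2 = -(((d*(3 + a))*a - 4*d) + a)/2 = -((a*d*(3 + a) - 4*d) + a)/2 = -((-4*d + a*d*(3 + a)) + a)/2 = -(a - 4*d + a*d*(3 + a))/2 = 2*d - a/2 - a*d*(3 + a)/2)
-430 + 213*N(15, 19) = -430 + 213*(2*19 - ½*15 - 3/2*15*19 - ½*19*15²) = -430 + 213*(38 - 15/2 - 855/2 - ½*19*225) = -430 + 213*(38 - 15/2 - 855/2 - 4275/2) = -430 + 213*(-5069/2) = -430 - 1079697/2 = -1080557/2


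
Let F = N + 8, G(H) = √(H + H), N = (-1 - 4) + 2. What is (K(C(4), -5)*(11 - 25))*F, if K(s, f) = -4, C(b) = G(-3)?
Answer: 280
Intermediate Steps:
N = -3 (N = -5 + 2 = -3)
G(H) = √2*√H (G(H) = √(2*H) = √2*√H)
C(b) = I*√6 (C(b) = √2*√(-3) = √2*(I*√3) = I*√6)
F = 5 (F = -3 + 8 = 5)
(K(C(4), -5)*(11 - 25))*F = -4*(11 - 25)*5 = -4*(-14)*5 = 56*5 = 280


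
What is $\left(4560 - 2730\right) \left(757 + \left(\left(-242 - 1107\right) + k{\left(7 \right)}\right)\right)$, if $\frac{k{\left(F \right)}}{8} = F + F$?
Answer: $-878400$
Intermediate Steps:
$k{\left(F \right)} = 16 F$ ($k{\left(F \right)} = 8 \left(F + F\right) = 8 \cdot 2 F = 16 F$)
$\left(4560 - 2730\right) \left(757 + \left(\left(-242 - 1107\right) + k{\left(7 \right)}\right)\right) = \left(4560 - 2730\right) \left(757 + \left(\left(-242 - 1107\right) + 16 \cdot 7\right)\right) = 1830 \left(757 + \left(-1349 + 112\right)\right) = 1830 \left(757 - 1237\right) = 1830 \left(-480\right) = -878400$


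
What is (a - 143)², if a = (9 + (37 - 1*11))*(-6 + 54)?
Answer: 2362369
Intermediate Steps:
a = 1680 (a = (9 + (37 - 11))*48 = (9 + 26)*48 = 35*48 = 1680)
(a - 143)² = (1680 - 143)² = 1537² = 2362369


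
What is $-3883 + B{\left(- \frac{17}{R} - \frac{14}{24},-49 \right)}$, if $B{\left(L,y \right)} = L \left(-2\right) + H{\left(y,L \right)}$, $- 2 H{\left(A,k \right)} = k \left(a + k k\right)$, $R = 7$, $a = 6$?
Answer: $- \frac{4568893307}{1185408} \approx -3854.3$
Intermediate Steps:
$H{\left(A,k \right)} = - \frac{k \left(6 + k^{2}\right)}{2}$ ($H{\left(A,k \right)} = - \frac{k \left(6 + k k\right)}{2} = - \frac{k \left(6 + k^{2}\right)}{2}$)
$B{\left(L,y \right)} = - 2 L - \frac{L \left(6 + L^{2}\right)}{2}$ ($B{\left(L,y \right)} = L \left(-2\right) - \frac{L \left(6 + L^{2}\right)}{2} = - 2 L - \frac{L \left(6 + L^{2}\right)}{2}$)
$-3883 + B{\left(- \frac{17}{R} - \frac{14}{24},-49 \right)} = -3883 + \frac{\left(- \frac{17}{7} - \frac{14}{24}\right) \left(-10 - \left(- \frac{17}{7} - \frac{14}{24}\right)^{2}\right)}{2} = -3883 + \frac{\left(\left(-17\right) \frac{1}{7} - \frac{7}{12}\right) \left(-10 - \left(\left(-17\right) \frac{1}{7} - \frac{7}{12}\right)^{2}\right)}{2} = -3883 + \frac{\left(- \frac{17}{7} - \frac{7}{12}\right) \left(-10 - \left(- \frac{17}{7} - \frac{7}{12}\right)^{2}\right)}{2} = -3883 + \frac{1}{2} \left(- \frac{253}{84}\right) \left(-10 - \left(- \frac{253}{84}\right)^{2}\right) = -3883 + \frac{1}{2} \left(- \frac{253}{84}\right) \left(-10 - \frac{64009}{7056}\right) = -3883 + \frac{1}{2} \left(- \frac{253}{84}\right) \left(- \frac{134569}{7056}\right) = -3883 + \frac{34045957}{1185408} = - \frac{4568893307}{1185408}$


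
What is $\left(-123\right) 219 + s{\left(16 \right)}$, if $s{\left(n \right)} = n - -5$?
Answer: $-26916$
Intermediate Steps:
$s{\left(n \right)} = 5 + n$ ($s{\left(n \right)} = n + 5 = 5 + n$)
$\left(-123\right) 219 + s{\left(16 \right)} = \left(-123\right) 219 + \left(5 + 16\right) = -26937 + 21 = -26916$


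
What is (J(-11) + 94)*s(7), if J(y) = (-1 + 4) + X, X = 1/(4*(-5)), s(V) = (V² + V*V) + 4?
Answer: 98889/10 ≈ 9888.9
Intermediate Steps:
s(V) = 4 + 2*V² (s(V) = (V² + V²) + 4 = 2*V² + 4 = 4 + 2*V²)
X = -1/20 (X = 1/(-20) = -1/20 ≈ -0.050000)
J(y) = 59/20 (J(y) = (-1 + 4) - 1/20 = 3 - 1/20 = 59/20)
(J(-11) + 94)*s(7) = (59/20 + 94)*(4 + 2*7²) = 1939*(4 + 2*49)/20 = 1939*(4 + 98)/20 = (1939/20)*102 = 98889/10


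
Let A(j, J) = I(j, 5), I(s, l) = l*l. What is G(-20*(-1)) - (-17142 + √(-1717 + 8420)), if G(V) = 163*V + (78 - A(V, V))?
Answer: 20455 - √6703 ≈ 20373.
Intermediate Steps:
I(s, l) = l²
A(j, J) = 25 (A(j, J) = 5² = 25)
G(V) = 53 + 163*V (G(V) = 163*V + (78 - 1*25) = 163*V + (78 - 25) = 163*V + 53 = 53 + 163*V)
G(-20*(-1)) - (-17142 + √(-1717 + 8420)) = (53 + 163*(-20*(-1))) - (-17142 + √(-1717 + 8420)) = (53 + 163*20) - (-17142 + √6703) = (53 + 3260) + (17142 - √6703) = 3313 + (17142 - √6703) = 20455 - √6703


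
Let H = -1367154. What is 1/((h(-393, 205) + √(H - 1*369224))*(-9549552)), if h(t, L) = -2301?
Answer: 767/22380899857136 + I*√1736378/67142699571408 ≈ 3.427e-11 + 1.9626e-11*I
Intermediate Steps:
1/((h(-393, 205) + √(H - 1*369224))*(-9549552)) = 1/(-2301 + √(-1367154 - 1*369224)*(-9549552)) = -1/9549552/(-2301 + √(-1367154 - 369224)) = -1/9549552/(-2301 + √(-1736378)) = -1/9549552/(-2301 + I*√1736378) = -1/(9549552*(-2301 + I*√1736378))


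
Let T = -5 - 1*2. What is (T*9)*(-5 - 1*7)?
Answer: 756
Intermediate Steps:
T = -7 (T = -5 - 2 = -7)
(T*9)*(-5 - 1*7) = (-7*9)*(-5 - 1*7) = -63*(-5 - 7) = -63*(-12) = 756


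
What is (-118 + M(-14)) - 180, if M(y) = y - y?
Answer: -298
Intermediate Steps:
M(y) = 0
(-118 + M(-14)) - 180 = (-118 + 0) - 180 = -118 - 180 = -298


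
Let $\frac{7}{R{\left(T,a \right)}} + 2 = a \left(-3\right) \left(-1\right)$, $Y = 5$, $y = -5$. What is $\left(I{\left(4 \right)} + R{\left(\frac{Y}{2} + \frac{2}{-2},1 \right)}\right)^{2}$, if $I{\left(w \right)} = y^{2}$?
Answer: $1024$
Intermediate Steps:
$R{\left(T,a \right)} = \frac{7}{-2 + 3 a}$ ($R{\left(T,a \right)} = \frac{7}{-2 + a \left(-3\right) \left(-1\right)} = \frac{7}{-2 + - 3 a \left(-1\right)} = \frac{7}{-2 + 3 a}$)
$I{\left(w \right)} = 25$ ($I{\left(w \right)} = \left(-5\right)^{2} = 25$)
$\left(I{\left(4 \right)} + R{\left(\frac{Y}{2} + \frac{2}{-2},1 \right)}\right)^{2} = \left(25 + \frac{7}{-2 + 3 \cdot 1}\right)^{2} = \left(25 + \frac{7}{-2 + 3}\right)^{2} = \left(25 + \frac{7}{1}\right)^{2} = \left(25 + 7 \cdot 1\right)^{2} = \left(25 + 7\right)^{2} = 32^{2} = 1024$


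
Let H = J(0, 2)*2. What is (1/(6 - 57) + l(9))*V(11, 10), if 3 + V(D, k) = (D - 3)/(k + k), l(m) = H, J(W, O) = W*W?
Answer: 13/255 ≈ 0.050980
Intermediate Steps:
J(W, O) = W²
H = 0 (H = 0²*2 = 0*2 = 0)
l(m) = 0
V(D, k) = -3 + (-3 + D)/(2*k) (V(D, k) = -3 + (D - 3)/(k + k) = -3 + (-3 + D)/((2*k)) = -3 + (-3 + D)*(1/(2*k)) = -3 + (-3 + D)/(2*k))
(1/(6 - 57) + l(9))*V(11, 10) = (1/(6 - 57) + 0)*((½)*(-3 + 11 - 6*10)/10) = (1/(-51) + 0)*((½)*(⅒)*(-3 + 11 - 60)) = (-1/51 + 0)*((½)*(⅒)*(-52)) = -1/51*(-13/5) = 13/255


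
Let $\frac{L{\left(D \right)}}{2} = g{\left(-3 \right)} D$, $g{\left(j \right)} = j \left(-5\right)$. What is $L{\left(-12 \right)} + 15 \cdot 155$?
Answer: $1965$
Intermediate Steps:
$g{\left(j \right)} = - 5 j$
$L{\left(D \right)} = 30 D$ ($L{\left(D \right)} = 2 \left(-5\right) \left(-3\right) D = 2 \cdot 15 D = 30 D$)
$L{\left(-12 \right)} + 15 \cdot 155 = 30 \left(-12\right) + 15 \cdot 155 = -360 + 2325 = 1965$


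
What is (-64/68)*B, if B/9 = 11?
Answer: -1584/17 ≈ -93.177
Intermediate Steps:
B = 99 (B = 9*11 = 99)
(-64/68)*B = -64/68*99 = -64*1/68*99 = -16/17*99 = -1584/17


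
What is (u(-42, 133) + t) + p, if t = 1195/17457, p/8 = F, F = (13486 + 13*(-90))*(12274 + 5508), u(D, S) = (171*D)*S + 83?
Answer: 30568425028456/17457 ≈ 1.7511e+9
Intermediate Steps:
u(D, S) = 83 + 171*D*S (u(D, S) = 171*D*S + 83 = 83 + 171*D*S)
F = 219003112 (F = (13486 - 1170)*17782 = 12316*17782 = 219003112)
p = 1752024896 (p = 8*219003112 = 1752024896)
t = 1195/17457 (t = 1195*(1/17457) = 1195/17457 ≈ 0.068454)
(u(-42, 133) + t) + p = ((83 + 171*(-42)*133) + 1195/17457) + 1752024896 = ((83 - 955206) + 1195/17457) + 1752024896 = (-955123 + 1195/17457) + 1752024896 = -16673581016/17457 + 1752024896 = 30568425028456/17457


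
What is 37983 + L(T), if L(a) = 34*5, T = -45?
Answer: 38153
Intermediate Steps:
L(a) = 170
37983 + L(T) = 37983 + 170 = 38153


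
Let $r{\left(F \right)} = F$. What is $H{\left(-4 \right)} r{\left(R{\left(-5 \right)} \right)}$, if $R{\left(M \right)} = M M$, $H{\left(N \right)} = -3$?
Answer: $-75$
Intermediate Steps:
$R{\left(M \right)} = M^{2}$
$H{\left(-4 \right)} r{\left(R{\left(-5 \right)} \right)} = - 3 \left(-5\right)^{2} = \left(-3\right) 25 = -75$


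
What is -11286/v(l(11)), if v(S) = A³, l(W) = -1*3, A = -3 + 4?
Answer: -11286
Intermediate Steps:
A = 1
l(W) = -3
v(S) = 1 (v(S) = 1³ = 1)
-11286/v(l(11)) = -11286/1 = -11286*1 = -11286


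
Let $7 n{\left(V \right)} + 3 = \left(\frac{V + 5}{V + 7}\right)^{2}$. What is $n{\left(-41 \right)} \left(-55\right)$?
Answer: $\frac{29865}{2023} \approx 14.763$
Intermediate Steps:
$n{\left(V \right)} = - \frac{3}{7} + \frac{\left(5 + V\right)^{2}}{7 \left(7 + V\right)^{2}}$ ($n{\left(V \right)} = - \frac{3}{7} + \frac{\left(\frac{V + 5}{V + 7}\right)^{2}}{7} = - \frac{3}{7} + \frac{\left(\frac{5 + V}{7 + V}\right)^{2}}{7} = - \frac{3}{7} + \frac{\left(5 + V\right)^{2} \frac{1}{\left(7 + V\right)^{2}}}{7} = - \frac{3}{7} + \frac{\left(5 + V\right)^{2}}{7 \left(7 + V\right)^{2}}$)
$n{\left(-41 \right)} \left(-55\right) = \left(- \frac{3}{7} + \frac{\left(5 - 41\right)^{2}}{7 \left(7 - 41\right)^{2}}\right) \left(-55\right) = \left(- \frac{3}{7} + \frac{\left(-36\right)^{2}}{7 \cdot 1156}\right) \left(-55\right) = \left(- \frac{3}{7} + \frac{1}{7} \cdot 1296 \cdot \frac{1}{1156}\right) \left(-55\right) = \left(- \frac{3}{7} + \frac{324}{2023}\right) \left(-55\right) = \left(- \frac{543}{2023}\right) \left(-55\right) = \frac{29865}{2023}$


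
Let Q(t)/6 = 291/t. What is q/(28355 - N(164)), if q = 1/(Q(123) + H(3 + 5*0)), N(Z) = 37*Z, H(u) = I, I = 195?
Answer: 41/191155599 ≈ 2.1448e-7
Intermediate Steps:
H(u) = 195
Q(t) = 1746/t (Q(t) = 6*(291/t) = 1746/t)
q = 41/8577 (q = 1/(1746/123 + 195) = 1/(1746*(1/123) + 195) = 1/(582/41 + 195) = 1/(8577/41) = 41/8577 ≈ 0.0047802)
q/(28355 - N(164)) = 41/(8577*(28355 - 37*164)) = 41/(8577*(28355 - 1*6068)) = 41/(8577*(28355 - 6068)) = (41/8577)/22287 = (41/8577)*(1/22287) = 41/191155599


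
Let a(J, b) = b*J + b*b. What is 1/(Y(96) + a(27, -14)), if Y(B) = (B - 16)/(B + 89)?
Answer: -37/6718 ≈ -0.0055076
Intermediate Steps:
a(J, b) = b² + J*b (a(J, b) = J*b + b² = b² + J*b)
Y(B) = (-16 + B)/(89 + B)
1/(Y(96) + a(27, -14)) = 1/((-16 + 96)/(89 + 96) - 14*(27 - 14)) = 1/(80/185 - 14*13) = 1/((1/185)*80 - 182) = 1/(16/37 - 182) = 1/(-6718/37) = -37/6718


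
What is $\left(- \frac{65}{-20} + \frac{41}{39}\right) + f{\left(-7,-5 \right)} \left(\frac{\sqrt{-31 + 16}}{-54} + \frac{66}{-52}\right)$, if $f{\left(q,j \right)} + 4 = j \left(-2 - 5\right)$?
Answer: $- \frac{5467}{156} - \frac{31 i \sqrt{15}}{54} \approx -35.045 - 2.2234 i$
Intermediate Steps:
$f{\left(q,j \right)} = -4 - 7 j$ ($f{\left(q,j \right)} = -4 + j \left(-2 - 5\right) = -4 + j \left(-7\right) = -4 - 7 j$)
$\left(- \frac{65}{-20} + \frac{41}{39}\right) + f{\left(-7,-5 \right)} \left(\frac{\sqrt{-31 + 16}}{-54} + \frac{66}{-52}\right) = \left(- \frac{65}{-20} + \frac{41}{39}\right) + \left(-4 - -35\right) \left(\frac{\sqrt{-31 + 16}}{-54} + \frac{66}{-52}\right) = \left(\left(-65\right) \left(- \frac{1}{20}\right) + 41 \cdot \frac{1}{39}\right) + \left(-4 + 35\right) \left(\sqrt{-15} \left(- \frac{1}{54}\right) + 66 \left(- \frac{1}{52}\right)\right) = \left(\frac{13}{4} + \frac{41}{39}\right) + 31 \left(i \sqrt{15} \left(- \frac{1}{54}\right) - \frac{33}{26}\right) = \frac{671}{156} + 31 \left(- \frac{i \sqrt{15}}{54} - \frac{33}{26}\right) = \frac{671}{156} + 31 \left(- \frac{33}{26} - \frac{i \sqrt{15}}{54}\right) = \frac{671}{156} - \left(\frac{1023}{26} + \frac{31 i \sqrt{15}}{54}\right) = - \frac{5467}{156} - \frac{31 i \sqrt{15}}{54}$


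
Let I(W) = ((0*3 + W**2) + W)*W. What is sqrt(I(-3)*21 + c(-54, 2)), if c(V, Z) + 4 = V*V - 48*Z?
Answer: sqrt(2438) ≈ 49.376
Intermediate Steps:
c(V, Z) = -4 + V**2 - 48*Z (c(V, Z) = -4 + (V*V - 48*Z) = -4 + (V**2 - 48*Z) = -4 + V**2 - 48*Z)
I(W) = W*(W + W**2) (I(W) = ((0 + W**2) + W)*W = (W**2 + W)*W = (W + W**2)*W = W*(W + W**2))
sqrt(I(-3)*21 + c(-54, 2)) = sqrt(((-3)**2*(1 - 3))*21 + (-4 + (-54)**2 - 48*2)) = sqrt((9*(-2))*21 + (-4 + 2916 - 96)) = sqrt(-18*21 + 2816) = sqrt(-378 + 2816) = sqrt(2438)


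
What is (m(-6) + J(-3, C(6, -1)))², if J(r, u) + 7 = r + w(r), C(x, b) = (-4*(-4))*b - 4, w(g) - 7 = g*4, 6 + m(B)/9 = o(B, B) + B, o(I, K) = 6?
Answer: 4761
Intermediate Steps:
m(B) = 9*B (m(B) = -54 + 9*(6 + B) = -54 + (54 + 9*B) = 9*B)
w(g) = 7 + 4*g (w(g) = 7 + g*4 = 7 + 4*g)
C(x, b) = -4 + 16*b (C(x, b) = 16*b - 4 = -4 + 16*b)
J(r, u) = 5*r (J(r, u) = -7 + (r + (7 + 4*r)) = -7 + (7 + 5*r) = 5*r)
(m(-6) + J(-3, C(6, -1)))² = (9*(-6) + 5*(-3))² = (-54 - 15)² = (-69)² = 4761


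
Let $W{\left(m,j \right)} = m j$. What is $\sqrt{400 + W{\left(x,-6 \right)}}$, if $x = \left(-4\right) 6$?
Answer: $4 \sqrt{34} \approx 23.324$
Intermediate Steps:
$x = -24$
$W{\left(m,j \right)} = j m$
$\sqrt{400 + W{\left(x,-6 \right)}} = \sqrt{400 - -144} = \sqrt{400 + 144} = \sqrt{544} = 4 \sqrt{34}$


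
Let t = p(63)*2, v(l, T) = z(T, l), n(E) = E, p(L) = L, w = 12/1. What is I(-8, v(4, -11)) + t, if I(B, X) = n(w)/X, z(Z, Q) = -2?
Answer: 120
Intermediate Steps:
w = 12 (w = 12*1 = 12)
v(l, T) = -2
I(B, X) = 12/X
t = 126 (t = 63*2 = 126)
I(-8, v(4, -11)) + t = 12/(-2) + 126 = 12*(-1/2) + 126 = -6 + 126 = 120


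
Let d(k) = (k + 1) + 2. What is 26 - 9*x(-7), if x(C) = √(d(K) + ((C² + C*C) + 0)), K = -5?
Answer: 26 - 36*√6 ≈ -62.182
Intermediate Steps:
d(k) = 3 + k (d(k) = (1 + k) + 2 = 3 + k)
x(C) = √(-2 + 2*C²) (x(C) = √((3 - 5) + ((C² + C*C) + 0)) = √(-2 + ((C² + C²) + 0)) = √(-2 + (2*C² + 0)) = √(-2 + 2*C²))
26 - 9*x(-7) = 26 - 9*√(-2 + 2*(-7)²) = 26 - 9*√(-2 + 2*49) = 26 - 9*√(-2 + 98) = 26 - 36*√6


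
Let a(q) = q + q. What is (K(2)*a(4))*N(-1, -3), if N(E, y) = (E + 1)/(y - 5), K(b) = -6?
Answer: 0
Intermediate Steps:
N(E, y) = (1 + E)/(-5 + y)
a(q) = 2*q
(K(2)*a(4))*N(-1, -3) = (-12*4)*((1 - 1)/(-5 - 3)) = (-6*8)*(0/(-8)) = -(-6)*0 = -48*0 = 0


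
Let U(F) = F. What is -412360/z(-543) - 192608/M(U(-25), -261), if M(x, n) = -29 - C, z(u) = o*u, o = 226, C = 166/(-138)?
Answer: 407926809004/58843281 ≈ 6932.4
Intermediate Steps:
C = -83/69 (C = 166*(-1/138) = -83/69 ≈ -1.2029)
z(u) = 226*u
M(x, n) = -1918/69 (M(x, n) = -29 - 1*(-83/69) = -29 + 83/69 = -1918/69)
-412360/z(-543) - 192608/M(U(-25), -261) = -412360/(226*(-543)) - 192608/(-1918/69) = -412360/(-122718) - 192608*(-69/1918) = -412360*(-1/122718) + 6644976/959 = 206180/61359 + 6644976/959 = 407926809004/58843281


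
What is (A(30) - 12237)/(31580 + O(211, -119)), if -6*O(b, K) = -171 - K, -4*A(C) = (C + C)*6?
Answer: -5283/13538 ≈ -0.39023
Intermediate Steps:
A(C) = -3*C (A(C) = -(C + C)*6/4 = -2*C*6/4 = -3*C)
O(b, K) = 57/2 + K/6 (O(b, K) = -(-171 - K)/6 = 57/2 + K/6)
(A(30) - 12237)/(31580 + O(211, -119)) = (-3*30 - 12237)/(31580 + (57/2 + (1/6)*(-119))) = (-90 - 12237)/(31580 + (57/2 - 119/6)) = -12327/(31580 + 26/3) = -12327/94766/3 = -12327*3/94766 = -5283/13538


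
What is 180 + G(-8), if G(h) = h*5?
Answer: 140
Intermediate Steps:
G(h) = 5*h
180 + G(-8) = 180 + 5*(-8) = 180 - 40 = 140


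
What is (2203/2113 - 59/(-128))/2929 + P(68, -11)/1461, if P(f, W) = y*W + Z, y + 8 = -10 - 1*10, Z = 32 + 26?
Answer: 96845103869/385796070272 ≈ 0.25103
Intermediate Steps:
Z = 58
y = -28 (y = -8 + (-10 - 1*10) = -8 + (-10 - 10) = -8 - 20 = -28)
P(f, W) = 58 - 28*W (P(f, W) = -28*W + 58 = 58 - 28*W)
(2203/2113 - 59/(-128))/2929 + P(68, -11)/1461 = (2203/2113 - 59/(-128))/2929 + (58 - 28*(-11))/1461 = (2203*(1/2113) - 59*(-1/128))*(1/2929) + (58 + 308)*(1/1461) = (2203/2113 + 59/128)*(1/2929) + 366*(1/1461) = (406651/270464)*(1/2929) + 122/487 = 406651/792189056 + 122/487 = 96845103869/385796070272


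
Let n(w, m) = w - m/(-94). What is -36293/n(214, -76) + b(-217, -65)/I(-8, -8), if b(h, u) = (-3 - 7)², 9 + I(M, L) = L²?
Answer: -18563081/110220 ≈ -168.42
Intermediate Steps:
I(M, L) = -9 + L²
n(w, m) = w + m/94 (n(w, m) = w - m*(-1)/94 = w - (-1)*m/94 = w + m/94)
b(h, u) = 100 (b(h, u) = (-10)² = 100)
-36293/n(214, -76) + b(-217, -65)/I(-8, -8) = -36293/(214 + (1/94)*(-76)) + 100/(-9 + (-8)²) = -36293/(214 - 38/47) + 100/(-9 + 64) = -36293/10020/47 + 100/55 = -36293*47/10020 + 100*(1/55) = -1705771/10020 + 20/11 = -18563081/110220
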